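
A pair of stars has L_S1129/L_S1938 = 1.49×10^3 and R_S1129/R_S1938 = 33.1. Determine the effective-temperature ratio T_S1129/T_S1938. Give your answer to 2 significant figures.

1.1

L ∝ R²T⁴ gives T ∝ (L/R²)^(1/4), so
T_S1129/T_S1938 = (1.49×10^3 / 33.1²)^(1/4) = (1.360)^(1/4) = 1.080.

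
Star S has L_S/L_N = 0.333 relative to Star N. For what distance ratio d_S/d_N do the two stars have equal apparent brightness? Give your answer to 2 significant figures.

Equal flux requires L_S/d_S² = L_N/d_N², so d_S/d_N = √(L_S/L_N)
= √(0.333) = 0.5771.

0.58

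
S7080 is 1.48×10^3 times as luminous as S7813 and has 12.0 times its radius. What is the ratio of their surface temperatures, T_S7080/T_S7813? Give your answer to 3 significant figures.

L ∝ R²T⁴ gives T ∝ (L/R²)^(1/4), so
T_S7080/T_S7813 = (1.48×10^3 / 12.0²)^(1/4) = (10.28)^(1/4) = 1.791.

1.79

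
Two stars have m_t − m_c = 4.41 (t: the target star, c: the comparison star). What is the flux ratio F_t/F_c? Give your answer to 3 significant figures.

0.0172

F_t/F_c = 10^(−(m_t − m_c)/2.5) = 10^(-4.41/2.5) = 10^-1.764 = 0.01722.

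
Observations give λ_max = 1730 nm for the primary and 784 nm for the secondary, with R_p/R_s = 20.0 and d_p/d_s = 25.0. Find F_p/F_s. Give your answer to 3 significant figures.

0.0270

Wien's law: T_p/T_s = λ_s/λ_p = 784/1730 = 0.4532.
L_p/L_s = (R_p/R_s)²(T_p/T_s)⁴ = (20.0)²(0.4532)⁴ = 16.87.
F_p/F_s = (L_p/L_s)/(d_p/d_s)² = 16.87/(25.0)² = 0.02699.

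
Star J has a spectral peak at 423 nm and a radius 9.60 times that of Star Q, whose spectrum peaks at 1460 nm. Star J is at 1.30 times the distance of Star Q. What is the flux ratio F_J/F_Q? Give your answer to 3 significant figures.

Wien's law: T_J/T_Q = λ_Q/λ_J = 1460/423 = 3.452.
L_J/L_Q = (R_J/R_Q)²(T_J/T_Q)⁴ = (9.60)²(3.452)⁴ = 1.308×10^4.
F_J/F_Q = (L_J/L_Q)/(d_J/d_Q)² = 1.308×10^4/(1.30)² = 7739.

7.74×10^3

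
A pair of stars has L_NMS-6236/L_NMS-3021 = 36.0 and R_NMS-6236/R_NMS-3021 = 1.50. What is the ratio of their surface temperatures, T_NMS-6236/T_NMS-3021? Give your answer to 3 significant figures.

2.00

L ∝ R²T⁴ gives T ∝ (L/R²)^(1/4), so
T_NMS-6236/T_NMS-3021 = (36.0 / 1.50²)^(1/4) = (16.00)^(1/4) = 2.000.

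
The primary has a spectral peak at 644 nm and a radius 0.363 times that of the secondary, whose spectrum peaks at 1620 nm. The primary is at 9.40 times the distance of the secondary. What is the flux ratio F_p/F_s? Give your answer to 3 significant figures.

0.0597

Wien's law: T_p/T_s = λ_s/λ_p = 1620/644 = 2.516.
L_p/L_s = (R_p/R_s)²(T_p/T_s)⁴ = (0.363)²(2.516)⁴ = 5.276.
F_p/F_s = (L_p/L_s)/(d_p/d_s)² = 5.276/(9.40)² = 0.05971.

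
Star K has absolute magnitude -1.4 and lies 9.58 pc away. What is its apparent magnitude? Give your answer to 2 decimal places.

-1.49

m = M + 5 log₁₀(d/10 pc) = -1.4 + 5 log₁₀(9.58/10)
  = -1.4 + 5 × -0.019 = -1.4 + -0.09 = -1.49.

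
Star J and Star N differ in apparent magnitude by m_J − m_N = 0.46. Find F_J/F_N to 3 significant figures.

F_J/F_N = 10^(−(m_J − m_N)/2.5) = 10^(-0.46/2.5) = 10^-0.184 = 0.6546.

0.655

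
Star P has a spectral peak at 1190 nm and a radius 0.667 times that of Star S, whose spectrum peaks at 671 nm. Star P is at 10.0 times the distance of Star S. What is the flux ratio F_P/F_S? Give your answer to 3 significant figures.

4.50×10^-4

Wien's law: T_P/T_S = λ_S/λ_P = 671/1190 = 0.5639.
L_P/L_S = (R_P/R_S)²(T_P/T_S)⁴ = (0.667)²(0.5639)⁴ = 0.04497.
F_P/F_S = (L_P/L_S)/(d_P/d_S)² = 0.04497/(10.0)² = 4.497×10^-4.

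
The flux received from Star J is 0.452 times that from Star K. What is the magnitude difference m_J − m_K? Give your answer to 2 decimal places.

0.86

m_J − m_K = −2.5 log₁₀(F_J/F_K) = −2.5 log₁₀(0.452) = −2.5 × (-0.345) = 0.862.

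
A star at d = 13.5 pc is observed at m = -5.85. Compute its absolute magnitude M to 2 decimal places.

M = m − 5 log₁₀(d/10 pc) = -5.85 − 5 log₁₀(13.5/10)
  = -5.85 − 5 × 0.130 = -5.85 − 0.65 = -6.50.

-6.50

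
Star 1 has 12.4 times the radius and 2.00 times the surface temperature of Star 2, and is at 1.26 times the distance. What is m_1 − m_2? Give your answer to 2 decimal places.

-7.98

L_1/L_2 = (12.4)²(2.00)⁴ = 2460.
F_1/F_2 = (L_1/L_2)/(d_1/d_2)² = 2460/1.588 = 1550.
m_1 − m_2 = −2.5 log₁₀(1550) = -7.98.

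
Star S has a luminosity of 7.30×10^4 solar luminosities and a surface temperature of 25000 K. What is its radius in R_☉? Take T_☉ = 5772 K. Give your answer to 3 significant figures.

R/R_☉ = √(L/L_☉) / (T/T_☉)² = √(7.30×10^4) / (4.331)²
       = 270.2 / 18.76 = 14.40.

14.4 R_☉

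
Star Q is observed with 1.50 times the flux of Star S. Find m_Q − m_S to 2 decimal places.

m_Q − m_S = −2.5 log₁₀(F_Q/F_S) = −2.5 log₁₀(1.50) = −2.5 × (0.176) = -0.440.

-0.44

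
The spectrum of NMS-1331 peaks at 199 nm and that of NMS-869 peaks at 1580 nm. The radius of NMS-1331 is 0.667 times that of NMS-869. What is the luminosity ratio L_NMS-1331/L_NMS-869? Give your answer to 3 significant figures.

1.77×10^3

Wien's law gives T ∝ 1/λ_max, so T_NMS-1331/T_NMS-869 = λ_NMS-869/λ_NMS-1331 = 1580/199 = 7.940.
Then L ∝ R²T⁴ gives L_NMS-1331/L_NMS-869 = (0.667)² × (7.940)⁴ = 0.4449 × 3974 = 1768.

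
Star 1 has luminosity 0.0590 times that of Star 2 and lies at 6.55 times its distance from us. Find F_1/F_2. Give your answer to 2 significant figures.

0.0014

F = L/(4πd²), so F_1/F_2 = (L_1/L_2) / (d_1/d_2)²
= 0.0590 / (6.55)² = 0.0590 / 42.90 = 0.001375.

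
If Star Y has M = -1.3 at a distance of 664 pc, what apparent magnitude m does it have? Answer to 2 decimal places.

7.81

m = M + 5 log₁₀(d/10 pc) = -1.3 + 5 log₁₀(664/10)
  = -1.3 + 5 × 1.822 = -1.3 + 9.11 = 7.81.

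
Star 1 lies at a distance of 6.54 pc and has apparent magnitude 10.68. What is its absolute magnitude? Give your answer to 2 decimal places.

M = m − 5 log₁₀(d/10 pc) = 10.68 − 5 log₁₀(6.54/10)
  = 10.68 − 5 × -0.184 = 10.68 − -0.92 = 11.60.

11.60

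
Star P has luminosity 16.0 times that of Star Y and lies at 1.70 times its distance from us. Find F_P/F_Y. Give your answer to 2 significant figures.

5.5

F = L/(4πd²), so F_P/F_Y = (L_P/L_Y) / (d_P/d_Y)²
= 16.0 / (1.70)² = 16.0 / 2.890 = 5.536.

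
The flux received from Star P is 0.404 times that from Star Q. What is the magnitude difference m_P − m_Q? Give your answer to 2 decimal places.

m_P − m_Q = −2.5 log₁₀(F_P/F_Q) = −2.5 log₁₀(0.404) = −2.5 × (-0.394) = 0.984.

0.98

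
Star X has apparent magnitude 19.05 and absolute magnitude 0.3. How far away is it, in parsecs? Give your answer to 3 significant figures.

m − M = 5 log₁₀(d/10 pc)
19.05 − (0.3) = 18.75 = 5 log₁₀(d/10)
d = 10 × 10^(18.75/5) = 10 × 10^3.750 = 5.623×10^4 pc.

5.62×10^4 pc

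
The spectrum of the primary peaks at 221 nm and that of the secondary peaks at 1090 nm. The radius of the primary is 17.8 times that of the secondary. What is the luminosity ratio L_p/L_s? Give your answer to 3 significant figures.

1.87×10^5

Wien's law gives T ∝ 1/λ_max, so T_p/T_s = λ_s/λ_p = 1090/221 = 4.932.
Then L ∝ R²T⁴ gives L_p/L_s = (17.8)² × (4.932)⁴ = 316.8 × 591.7 = 1.875×10^5.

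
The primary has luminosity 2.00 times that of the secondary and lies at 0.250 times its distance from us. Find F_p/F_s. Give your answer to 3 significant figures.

32.0

F = L/(4πd²), so F_p/F_s = (L_p/L_s) / (d_p/d_s)²
= 2.00 / (0.250)² = 2.00 / 0.06250 = 32.00.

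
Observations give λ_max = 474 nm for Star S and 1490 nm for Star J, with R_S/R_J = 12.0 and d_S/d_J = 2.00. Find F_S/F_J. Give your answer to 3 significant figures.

Wien's law: T_S/T_J = λ_J/λ_S = 1490/474 = 3.143.
L_S/L_J = (R_S/R_J)²(T_S/T_J)⁴ = (12.0)²(3.143)⁴ = 1.406×10^4.
F_S/F_J = (L_S/L_J)/(d_S/d_J)² = 1.406×10^4/(2.00)² = 3515.

3.52×10^3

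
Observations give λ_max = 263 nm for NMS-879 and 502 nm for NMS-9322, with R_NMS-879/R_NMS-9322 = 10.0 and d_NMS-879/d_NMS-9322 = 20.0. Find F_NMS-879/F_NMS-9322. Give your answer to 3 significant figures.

Wien's law: T_NMS-879/T_NMS-9322 = λ_NMS-9322/λ_NMS-879 = 502/263 = 1.909.
L_NMS-879/L_NMS-9322 = (R_NMS-879/R_NMS-9322)²(T_NMS-879/T_NMS-9322)⁴ = (10.0)²(1.909)⁴ = 1327.
F_NMS-879/F_NMS-9322 = (L_NMS-879/L_NMS-9322)/(d_NMS-879/d_NMS-9322)² = 1327/(20.0)² = 3.318.

3.32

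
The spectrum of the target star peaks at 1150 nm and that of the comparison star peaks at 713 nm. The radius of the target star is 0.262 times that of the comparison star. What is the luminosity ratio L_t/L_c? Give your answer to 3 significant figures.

0.0101

Wien's law gives T ∝ 1/λ_max, so T_t/T_c = λ_c/λ_t = 713/1150 = 0.6200.
Then L ∝ R²T⁴ gives L_t/L_c = (0.262)² × (0.6200)⁴ = 0.06864 × 0.1478 = 0.01014.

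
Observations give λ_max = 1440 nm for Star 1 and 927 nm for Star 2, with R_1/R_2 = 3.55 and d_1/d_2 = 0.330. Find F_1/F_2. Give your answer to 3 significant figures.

Wien's law: T_1/T_2 = λ_2/λ_1 = 927/1440 = 0.6438.
L_1/L_2 = (R_1/R_2)²(T_1/T_2)⁴ = (3.55)²(0.6438)⁴ = 2.164.
F_1/F_2 = (L_1/L_2)/(d_1/d_2)² = 2.164/(0.330)² = 19.87.

19.9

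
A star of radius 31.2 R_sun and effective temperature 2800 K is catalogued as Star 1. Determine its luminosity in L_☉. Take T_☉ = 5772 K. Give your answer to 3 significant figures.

53.9 L_☉

L/L_☉ = (R/R_☉)² (T/T_☉)⁴ = (31.2)² × (2800/5772)⁴
       = 973.4 × (0.4851)⁴ = 973.4 × 0.05538 = 53.91.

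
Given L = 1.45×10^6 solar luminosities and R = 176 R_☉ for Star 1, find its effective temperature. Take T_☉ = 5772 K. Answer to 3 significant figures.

1.51×10^4 K

T/T_☉ = (L/L_☉)^(1/4) / (R/R_☉)^(1/2)
T = 5772 × (1.45×10^6)^(1/4) / √(176) = 5772 × 34.70 / 13.27 = 1.510×10^4 K.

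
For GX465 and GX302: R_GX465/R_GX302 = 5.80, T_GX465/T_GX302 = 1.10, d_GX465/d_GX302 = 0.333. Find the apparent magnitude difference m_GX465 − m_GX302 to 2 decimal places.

L_GX465/L_GX302 = (5.80)²(1.10)⁴ = 49.25.
F_GX465/F_GX302 = (L_GX465/L_GX302)/(d_GX465/d_GX302)² = 49.25/0.1109 = 444.2.
m_GX465 − m_GX302 = −2.5 log₁₀(444.2) = -6.62.

-6.62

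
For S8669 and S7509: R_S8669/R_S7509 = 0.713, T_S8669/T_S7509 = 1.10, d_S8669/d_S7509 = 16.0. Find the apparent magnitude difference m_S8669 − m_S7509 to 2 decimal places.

6.34

L_S8669/L_S7509 = (0.713)²(1.10)⁴ = 0.7443.
F_S8669/F_S7509 = (L_S8669/L_S7509)/(d_S8669/d_S7509)² = 0.7443/256.0 = 0.002907.
m_S8669 − m_S7509 = −2.5 log₁₀(0.002907) = 6.34.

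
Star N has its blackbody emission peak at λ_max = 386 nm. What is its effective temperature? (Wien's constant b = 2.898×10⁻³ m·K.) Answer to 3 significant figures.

7.51×10^3 K

T = b/λ_max = 2.898×10⁻³ / (386×10⁻⁹) = 7508 K.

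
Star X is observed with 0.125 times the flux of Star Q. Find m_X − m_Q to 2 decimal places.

m_X − m_Q = −2.5 log₁₀(F_X/F_Q) = −2.5 log₁₀(0.125) = −2.5 × (-0.903) = 2.258.

2.26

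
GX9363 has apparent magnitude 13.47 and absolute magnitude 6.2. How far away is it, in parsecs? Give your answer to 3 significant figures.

m − M = 5 log₁₀(d/10 pc)
13.47 − (6.2) = 7.27 = 5 log₁₀(d/10)
d = 10 × 10^(7.27/5) = 10 × 10^1.454 = 284.4 pc.

284 pc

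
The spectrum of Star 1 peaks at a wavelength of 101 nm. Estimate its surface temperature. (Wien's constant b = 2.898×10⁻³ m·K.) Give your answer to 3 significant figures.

T = b/λ_max = 2.898×10⁻³ / (101×10⁻⁹) = 2.869×10^4 K.

2.87×10^4 K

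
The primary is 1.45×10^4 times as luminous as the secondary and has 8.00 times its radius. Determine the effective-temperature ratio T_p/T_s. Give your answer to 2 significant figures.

L ∝ R²T⁴ gives T ∝ (L/R²)^(1/4), so
T_p/T_s = (1.45×10^4 / 8.00²)^(1/4) = (226.6)^(1/4) = 3.880.

3.9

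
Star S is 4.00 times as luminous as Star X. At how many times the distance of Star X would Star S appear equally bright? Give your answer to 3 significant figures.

Equal flux requires L_S/d_S² = L_X/d_X², so d_S/d_X = √(L_S/L_X)
= √(4.00) = 2.000.

2.00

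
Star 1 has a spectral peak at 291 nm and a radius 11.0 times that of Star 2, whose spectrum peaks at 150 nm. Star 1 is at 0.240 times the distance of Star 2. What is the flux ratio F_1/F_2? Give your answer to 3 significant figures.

148

Wien's law: T_1/T_2 = λ_2/λ_1 = 150/291 = 0.5155.
L_1/L_2 = (R_1/R_2)²(T_1/T_2)⁴ = (11.0)²(0.5155)⁴ = 8.542.
F_1/F_2 = (L_1/L_2)/(d_1/d_2)² = 8.542/(0.240)² = 148.3.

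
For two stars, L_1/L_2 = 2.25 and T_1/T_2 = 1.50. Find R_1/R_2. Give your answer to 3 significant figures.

L ∝ R²T⁴ gives R ∝ √L / T², so
R_1/R_2 = √(2.25) / (1.50)² = 1.500 / 2.250 = 0.6667.

0.667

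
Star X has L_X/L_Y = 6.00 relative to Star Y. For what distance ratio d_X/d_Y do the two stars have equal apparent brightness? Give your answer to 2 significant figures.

2.4

Equal flux requires L_X/d_X² = L_Y/d_Y², so d_X/d_Y = √(L_X/L_Y)
= √(6.00) = 2.449.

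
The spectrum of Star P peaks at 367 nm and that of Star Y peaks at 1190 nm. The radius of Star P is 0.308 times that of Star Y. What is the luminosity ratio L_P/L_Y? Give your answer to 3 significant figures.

10.5

Wien's law gives T ∝ 1/λ_max, so T_P/T_Y = λ_Y/λ_P = 1190/367 = 3.243.
Then L ∝ R²T⁴ gives L_P/L_Y = (0.308)² × (3.243)⁴ = 0.09486 × 110.5 = 10.49.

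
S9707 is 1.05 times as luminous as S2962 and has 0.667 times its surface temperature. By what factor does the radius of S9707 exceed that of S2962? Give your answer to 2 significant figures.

L ∝ R²T⁴ gives R ∝ √L / T², so
R_S9707/R_S2962 = √(1.05) / (0.667)² = 1.025 / 0.4449 = 2.303.

2.3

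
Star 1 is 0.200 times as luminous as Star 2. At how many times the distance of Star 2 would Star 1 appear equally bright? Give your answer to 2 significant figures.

Equal flux requires L_1/d_1² = L_2/d_2², so d_1/d_2 = √(L_1/L_2)
= √(0.200) = 0.4472.

0.45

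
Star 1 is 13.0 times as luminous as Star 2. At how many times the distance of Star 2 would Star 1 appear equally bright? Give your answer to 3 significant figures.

Equal flux requires L_1/d_1² = L_2/d_2², so d_1/d_2 = √(L_1/L_2)
= √(13.0) = 3.606.

3.61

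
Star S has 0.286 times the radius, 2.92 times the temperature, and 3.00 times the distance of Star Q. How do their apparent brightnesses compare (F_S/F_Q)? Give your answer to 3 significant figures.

L_S/L_Q = (R_S/R_Q)²(T_S/T_Q)⁴ = (0.286)² × (2.92)⁴ = 5.947.
F_S/F_Q = (L_S/L_Q)/(d_S/d_Q)² = 5.947 / (3.00)² = 0.6607.

0.661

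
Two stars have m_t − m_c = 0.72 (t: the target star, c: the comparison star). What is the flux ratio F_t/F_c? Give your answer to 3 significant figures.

0.515

F_t/F_c = 10^(−(m_t − m_c)/2.5) = 10^(-0.72/2.5) = 10^-0.288 = 0.5152.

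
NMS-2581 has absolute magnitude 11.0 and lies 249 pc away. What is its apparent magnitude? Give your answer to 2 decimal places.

17.98

m = M + 5 log₁₀(d/10 pc) = 11.0 + 5 log₁₀(249/10)
  = 11.0 + 5 × 1.396 = 11.0 + 6.98 = 17.98.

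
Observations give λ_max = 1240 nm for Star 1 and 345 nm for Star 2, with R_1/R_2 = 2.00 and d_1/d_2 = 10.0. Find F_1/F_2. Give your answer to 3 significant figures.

2.40×10^-4

Wien's law: T_1/T_2 = λ_2/λ_1 = 345/1240 = 0.2782.
L_1/L_2 = (R_1/R_2)²(T_1/T_2)⁴ = (2.00)²(0.2782)⁴ = 0.02397.
F_1/F_2 = (L_1/L_2)/(d_1/d_2)² = 0.02397/(10.0)² = 2.397×10^-4.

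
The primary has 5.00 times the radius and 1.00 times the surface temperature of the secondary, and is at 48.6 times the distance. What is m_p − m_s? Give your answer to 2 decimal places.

4.94

L_p/L_s = (5.00)²(1.00)⁴ = 25.00.
F_p/F_s = (L_p/L_s)/(d_p/d_s)² = 25.00/2362 = 0.01058.
m_p − m_s = −2.5 log₁₀(0.01058) = 4.94.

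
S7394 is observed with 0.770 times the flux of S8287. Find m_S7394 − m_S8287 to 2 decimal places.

m_S7394 − m_S8287 = −2.5 log₁₀(F_S7394/F_S8287) = −2.5 log₁₀(0.770) = −2.5 × (-0.114) = 0.284.

0.28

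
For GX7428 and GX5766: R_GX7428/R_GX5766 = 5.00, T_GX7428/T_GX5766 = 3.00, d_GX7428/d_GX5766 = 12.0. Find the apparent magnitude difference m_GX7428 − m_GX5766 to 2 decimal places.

-2.87

L_GX7428/L_GX5766 = (5.00)²(3.00)⁴ = 2025.
F_GX7428/F_GX5766 = (L_GX7428/L_GX5766)/(d_GX7428/d_GX5766)² = 2025/144.0 = 14.06.
m_GX7428 − m_GX5766 = −2.5 log₁₀(14.06) = -2.87.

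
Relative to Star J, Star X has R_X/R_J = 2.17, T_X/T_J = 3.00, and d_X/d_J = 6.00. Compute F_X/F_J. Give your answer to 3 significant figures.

L_X/L_J = (R_X/R_J)²(T_X/T_J)⁴ = (2.17)² × (3.00)⁴ = 381.4.
F_X/F_J = (L_X/L_J)/(d_X/d_J)² = 381.4 / (6.00)² = 10.60.

10.6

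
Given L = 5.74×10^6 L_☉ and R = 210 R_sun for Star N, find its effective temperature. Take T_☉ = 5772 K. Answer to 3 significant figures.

1.95×10^4 K

T/T_☉ = (L/L_☉)^(1/4) / (R/R_☉)^(1/2)
T = 5772 × (5.74×10^6)^(1/4) / √(210) = 5772 × 48.95 / 14.49 = 1.950×10^4 K.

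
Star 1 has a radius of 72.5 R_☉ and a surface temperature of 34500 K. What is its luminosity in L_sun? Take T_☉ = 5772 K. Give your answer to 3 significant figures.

L/L_☉ = (R/R_☉)² (T/T_☉)⁴ = (72.5)² × (34500/5772)⁴
       = 5256 × (5.977)⁴ = 5256 × 1276 = 6.709×10^6.

6.71×10^6 L_sun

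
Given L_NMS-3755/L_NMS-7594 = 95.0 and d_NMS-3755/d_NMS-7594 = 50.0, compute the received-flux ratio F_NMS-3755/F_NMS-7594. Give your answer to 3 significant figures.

0.0380

F = L/(4πd²), so F_NMS-3755/F_NMS-7594 = (L_NMS-3755/L_NMS-7594) / (d_NMS-3755/d_NMS-7594)²
= 95.0 / (50.0)² = 95.0 / 2500 = 0.03800.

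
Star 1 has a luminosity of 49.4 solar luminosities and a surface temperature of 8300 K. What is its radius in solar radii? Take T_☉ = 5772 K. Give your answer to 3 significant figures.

3.40 solar radii

R/R_☉ = √(L/L_☉) / (T/T_☉)² = √(49.4) / (1.438)²
       = 7.029 / 2.068 = 3.399.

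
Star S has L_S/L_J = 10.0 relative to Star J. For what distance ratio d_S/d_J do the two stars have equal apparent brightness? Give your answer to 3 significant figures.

3.16

Equal flux requires L_S/d_S² = L_J/d_J², so d_S/d_J = √(L_S/L_J)
= √(10.0) = 3.162.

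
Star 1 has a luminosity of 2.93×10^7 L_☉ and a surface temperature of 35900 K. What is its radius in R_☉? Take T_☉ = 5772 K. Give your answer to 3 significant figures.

140 R_☉

R/R_☉ = √(L/L_☉) / (T/T_☉)² = √(2.93×10^7) / (6.220)²
       = 5413 / 38.68 = 139.9.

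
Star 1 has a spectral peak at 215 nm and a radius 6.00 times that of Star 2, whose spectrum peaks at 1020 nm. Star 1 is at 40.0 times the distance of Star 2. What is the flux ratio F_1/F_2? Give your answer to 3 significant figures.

11.4

Wien's law: T_1/T_2 = λ_2/λ_1 = 1020/215 = 4.744.
L_1/L_2 = (R_1/R_2)²(T_1/T_2)⁴ = (6.00)²(4.744)⁴ = 1.824×10^4.
F_1/F_2 = (L_1/L_2)/(d_1/d_2)² = 1.824×10^4/(40.0)² = 11.40.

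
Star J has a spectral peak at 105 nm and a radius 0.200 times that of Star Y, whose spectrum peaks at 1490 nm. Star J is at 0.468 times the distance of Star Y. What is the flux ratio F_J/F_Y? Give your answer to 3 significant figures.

7.41×10^3

Wien's law: T_J/T_Y = λ_Y/λ_J = 1490/105 = 14.19.
L_J/L_Y = (R_J/R_Y)²(T_J/T_Y)⁴ = (0.200)²(14.19)⁴ = 1622.
F_J/F_Y = (L_J/L_Y)/(d_J/d_Y)² = 1622/(0.468)² = 7406.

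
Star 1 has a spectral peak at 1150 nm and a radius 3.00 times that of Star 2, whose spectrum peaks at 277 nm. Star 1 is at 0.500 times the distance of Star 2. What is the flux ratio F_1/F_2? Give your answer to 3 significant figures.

Wien's law: T_1/T_2 = λ_2/λ_1 = 277/1150 = 0.2409.
L_1/L_2 = (R_1/R_2)²(T_1/T_2)⁴ = (3.00)²(0.2409)⁴ = 0.03029.
F_1/F_2 = (L_1/L_2)/(d_1/d_2)² = 0.03029/(0.500)² = 0.1212.

0.121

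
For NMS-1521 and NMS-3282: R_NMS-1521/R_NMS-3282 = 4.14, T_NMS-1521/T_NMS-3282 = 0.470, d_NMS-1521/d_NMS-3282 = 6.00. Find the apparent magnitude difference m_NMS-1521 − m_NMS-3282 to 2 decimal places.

4.08

L_NMS-1521/L_NMS-3282 = (4.14)²(0.470)⁴ = 0.8364.
F_NMS-1521/F_NMS-3282 = (L_NMS-1521/L_NMS-3282)/(d_NMS-1521/d_NMS-3282)² = 0.8364/36.00 = 0.02323.
m_NMS-1521 − m_NMS-3282 = −2.5 log₁₀(0.02323) = 4.08.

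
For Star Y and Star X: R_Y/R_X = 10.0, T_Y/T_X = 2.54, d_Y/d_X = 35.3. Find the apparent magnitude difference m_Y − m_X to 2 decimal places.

L_Y/L_X = (10.0)²(2.54)⁴ = 4162.
F_Y/F_X = (L_Y/L_X)/(d_Y/d_X)² = 4162/1246 = 3.340.
m_Y − m_X = −2.5 log₁₀(3.340) = -1.31.

-1.31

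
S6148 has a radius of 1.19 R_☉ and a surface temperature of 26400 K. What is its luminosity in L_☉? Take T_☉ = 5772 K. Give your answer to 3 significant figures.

620 L_☉

L/L_☉ = (R/R_☉)² (T/T_☉)⁴ = (1.19)² × (26400/5772)⁴
       = 1.416 × (4.574)⁴ = 1.416 × 437.6 = 619.7.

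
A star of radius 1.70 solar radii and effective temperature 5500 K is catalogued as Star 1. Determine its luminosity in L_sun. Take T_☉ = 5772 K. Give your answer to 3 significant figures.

2.38 L_sun

L/L_☉ = (R/R_☉)² (T/T_☉)⁴ = (1.70)² × (5500/5772)⁴
       = 2.890 × (0.9529)⁴ = 2.890 × 0.8244 = 2.383.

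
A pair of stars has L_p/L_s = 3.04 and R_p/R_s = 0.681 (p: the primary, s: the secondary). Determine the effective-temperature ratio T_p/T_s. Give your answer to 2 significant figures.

1.6

L ∝ R²T⁴ gives T ∝ (L/R²)^(1/4), so
T_p/T_s = (3.04 / 0.681²)^(1/4) = (6.555)^(1/4) = 1.600.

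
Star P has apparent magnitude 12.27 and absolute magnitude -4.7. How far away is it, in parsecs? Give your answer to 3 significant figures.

2.48×10^4 pc

m − M = 5 log₁₀(d/10 pc)
12.27 − (-4.7) = 16.97 = 5 log₁₀(d/10)
d = 10 × 10^(16.97/5) = 10 × 10^3.394 = 2.477×10^4 pc.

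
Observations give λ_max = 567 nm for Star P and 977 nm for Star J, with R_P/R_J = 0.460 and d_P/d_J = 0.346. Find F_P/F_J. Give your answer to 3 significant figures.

15.6

Wien's law: T_P/T_J = λ_J/λ_P = 977/567 = 1.723.
L_P/L_J = (R_P/R_J)²(T_P/T_J)⁴ = (0.460)²(1.723)⁴ = 1.865.
F_P/F_J = (L_P/L_J)/(d_P/d_J)² = 1.865/(0.346)² = 15.58.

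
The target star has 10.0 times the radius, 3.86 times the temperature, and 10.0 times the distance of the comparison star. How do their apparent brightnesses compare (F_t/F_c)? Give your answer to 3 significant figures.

L_t/L_c = (R_t/R_c)²(T_t/T_c)⁴ = (10.0)² × (3.86)⁴ = 2.220×10^4.
F_t/F_c = (L_t/L_c)/(d_t/d_c)² = 2.220×10^4 / (10.0)² = 222.0.

222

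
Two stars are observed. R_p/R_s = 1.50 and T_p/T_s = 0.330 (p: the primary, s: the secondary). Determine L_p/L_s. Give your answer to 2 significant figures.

0.027

From the Stefan–Boltzmann law, L ∝ R²T⁴, so
L_p/L_s = (R_p/R_s)² (T_p/T_s)⁴ = (1.50)² × (0.330)⁴ = 2.250 × 0.01186 = 0.02668.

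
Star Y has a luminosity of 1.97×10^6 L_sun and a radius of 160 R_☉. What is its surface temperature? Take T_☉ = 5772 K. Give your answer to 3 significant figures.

1.71×10^4 K

T/T_☉ = (L/L_☉)^(1/4) / (R/R_☉)^(1/2)
T = 5772 × (1.97×10^6)^(1/4) / √(160) = 5772 × 37.46 / 12.65 = 1.710×10^4 K.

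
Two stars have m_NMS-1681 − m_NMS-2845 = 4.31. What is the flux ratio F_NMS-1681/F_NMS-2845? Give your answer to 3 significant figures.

F_NMS-1681/F_NMS-2845 = 10^(−(m_NMS-1681 − m_NMS-2845)/2.5) = 10^(-4.31/2.5) = 10^-1.724 = 0.01888.

0.0189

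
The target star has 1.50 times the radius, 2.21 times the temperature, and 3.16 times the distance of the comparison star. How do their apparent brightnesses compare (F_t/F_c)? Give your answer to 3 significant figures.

5.37

L_t/L_c = (R_t/R_c)²(T_t/T_c)⁴ = (1.50)² × (2.21)⁴ = 53.67.
F_t/F_c = (L_t/L_c)/(d_t/d_c)² = 53.67 / (3.16)² = 5.375.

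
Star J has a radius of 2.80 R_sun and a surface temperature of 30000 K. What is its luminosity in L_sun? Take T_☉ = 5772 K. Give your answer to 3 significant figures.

5.72×10^3 L_sun

L/L_☉ = (R/R_☉)² (T/T_☉)⁴ = (2.80)² × (30000/5772)⁴
       = 7.840 × (5.198)⁴ = 7.840 × 729.8 = 5721.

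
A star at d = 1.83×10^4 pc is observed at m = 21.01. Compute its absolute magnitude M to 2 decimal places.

4.70

M = m − 5 log₁₀(d/10 pc) = 21.01 − 5 log₁₀(1.83×10^4/10)
  = 21.01 − 5 × 3.262 = 21.01 − 16.31 = 4.70.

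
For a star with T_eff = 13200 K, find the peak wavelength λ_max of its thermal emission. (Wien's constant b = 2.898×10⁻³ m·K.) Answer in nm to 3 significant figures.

220 nm

λ_max = b/T = 2.898×10⁻³ / 13200 = 2.20×10^-7 m = 219.5 nm.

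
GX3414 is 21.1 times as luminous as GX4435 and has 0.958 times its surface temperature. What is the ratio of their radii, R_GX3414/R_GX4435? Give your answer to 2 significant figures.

L ∝ R²T⁴ gives R ∝ √L / T², so
R_GX3414/R_GX4435 = √(21.1) / (0.958)² = 4.593 / 0.9178 = 5.005.

5.0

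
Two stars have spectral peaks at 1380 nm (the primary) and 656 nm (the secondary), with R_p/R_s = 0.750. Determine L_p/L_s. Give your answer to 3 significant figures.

Wien's law gives T ∝ 1/λ_max, so T_p/T_s = λ_s/λ_p = 656/1380 = 0.4754.
Then L ∝ R²T⁴ gives L_p/L_s = (0.750)² × (0.4754)⁴ = 0.5625 × 0.05106 = 0.02872.

0.0287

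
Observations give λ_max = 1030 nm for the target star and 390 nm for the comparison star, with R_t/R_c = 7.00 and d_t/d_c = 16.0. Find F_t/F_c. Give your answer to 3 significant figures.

Wien's law: T_t/T_c = λ_c/λ_t = 390/1030 = 0.3786.
L_t/L_c = (R_t/R_c)²(T_t/T_c)⁴ = (7.00)²(0.3786)⁴ = 1.007.
F_t/F_c = (L_t/L_c)/(d_t/d_c)² = 1.007/(16.0)² = 0.003934.

0.00393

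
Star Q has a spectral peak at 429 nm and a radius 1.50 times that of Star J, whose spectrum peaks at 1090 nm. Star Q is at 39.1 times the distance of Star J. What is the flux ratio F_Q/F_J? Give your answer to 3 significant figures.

0.0613

Wien's law: T_Q/T_J = λ_J/λ_Q = 1090/429 = 2.541.
L_Q/L_J = (R_Q/R_J)²(T_Q/T_J)⁴ = (1.50)²(2.541)⁴ = 93.77.
F_Q/F_J = (L_Q/L_J)/(d_Q/d_J)² = 93.77/(39.1)² = 0.06133.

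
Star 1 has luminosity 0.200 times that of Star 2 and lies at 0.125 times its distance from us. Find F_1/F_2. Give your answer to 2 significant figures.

F = L/(4πd²), so F_1/F_2 = (L_1/L_2) / (d_1/d_2)²
= 0.200 / (0.125)² = 0.200 / 0.01562 = 12.80.

13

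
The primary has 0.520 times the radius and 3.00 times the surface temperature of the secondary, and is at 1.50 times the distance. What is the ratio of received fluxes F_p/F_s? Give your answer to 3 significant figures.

9.73

L_p/L_s = (R_p/R_s)²(T_p/T_s)⁴ = (0.520)² × (3.00)⁴ = 21.90.
F_p/F_s = (L_p/L_s)/(d_p/d_s)² = 21.90 / (1.50)² = 9.734.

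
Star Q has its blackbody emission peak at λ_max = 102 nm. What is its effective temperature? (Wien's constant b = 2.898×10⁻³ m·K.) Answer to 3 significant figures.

T = b/λ_max = 2.898×10⁻³ / (102×10⁻⁹) = 2.841×10^4 K.

2.84×10^4 K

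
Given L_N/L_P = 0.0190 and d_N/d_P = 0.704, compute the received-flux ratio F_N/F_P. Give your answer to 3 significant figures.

F = L/(4πd²), so F_N/F_P = (L_N/L_P) / (d_N/d_P)²
= 0.0190 / (0.704)² = 0.0190 / 0.4956 = 0.03834.

0.0383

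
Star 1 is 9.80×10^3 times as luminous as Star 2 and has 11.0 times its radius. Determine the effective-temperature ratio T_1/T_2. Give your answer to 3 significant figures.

L ∝ R²T⁴ gives T ∝ (L/R²)^(1/4), so
T_1/T_2 = (9.80×10^3 / 11.0²)^(1/4) = (80.99)^(1/4) = 3.000.

3.00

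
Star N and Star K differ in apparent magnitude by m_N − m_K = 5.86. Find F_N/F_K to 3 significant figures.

0.00453

F_N/F_K = 10^(−(m_N − m_K)/2.5) = 10^(-5.86/2.5) = 10^-2.344 = 0.004529.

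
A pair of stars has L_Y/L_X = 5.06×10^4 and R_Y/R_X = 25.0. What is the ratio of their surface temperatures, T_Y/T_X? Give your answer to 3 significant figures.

L ∝ R²T⁴ gives T ∝ (L/R²)^(1/4), so
T_Y/T_X = (5.06×10^4 / 25.0²)^(1/4) = (80.96)^(1/4) = 3.000.

3.00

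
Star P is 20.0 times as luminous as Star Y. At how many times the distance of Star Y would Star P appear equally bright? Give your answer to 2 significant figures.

4.5

Equal flux requires L_P/d_P² = L_Y/d_Y², so d_P/d_Y = √(L_P/L_Y)
= √(20.0) = 4.472.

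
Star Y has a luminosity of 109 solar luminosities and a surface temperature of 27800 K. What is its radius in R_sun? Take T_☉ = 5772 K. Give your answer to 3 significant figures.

0.450 R_sun

R/R_☉ = √(L/L_☉) / (T/T_☉)² = √(109) / (4.816)²
       = 10.44 / 23.20 = 0.4501.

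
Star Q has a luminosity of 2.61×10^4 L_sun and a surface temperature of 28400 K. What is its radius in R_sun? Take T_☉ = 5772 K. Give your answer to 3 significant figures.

6.67 R_sun

R/R_☉ = √(L/L_☉) / (T/T_☉)² = √(2.61×10^4) / (4.920)²
       = 161.6 / 24.21 = 6.673.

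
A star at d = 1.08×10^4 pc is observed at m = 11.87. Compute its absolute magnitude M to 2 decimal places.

M = m − 5 log₁₀(d/10 pc) = 11.87 − 5 log₁₀(1.08×10^4/10)
  = 11.87 − 5 × 3.033 = 11.87 − 15.17 = -3.30.

-3.30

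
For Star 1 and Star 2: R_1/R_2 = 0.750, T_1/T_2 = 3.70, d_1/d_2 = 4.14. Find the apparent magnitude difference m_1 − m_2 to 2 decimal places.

L_1/L_2 = (0.750)²(3.70)⁴ = 105.4.
F_1/F_2 = (L_1/L_2)/(d_1/d_2)² = 105.4/17.14 = 6.151.
m_1 − m_2 = −2.5 log₁₀(6.151) = -1.97.

-1.97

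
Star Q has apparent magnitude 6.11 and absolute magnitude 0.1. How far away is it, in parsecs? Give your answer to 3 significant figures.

m − M = 5 log₁₀(d/10 pc)
6.11 − (0.1) = 6.01 = 5 log₁₀(d/10)
d = 10 × 10^(6.01/5) = 10 × 10^1.202 = 159.2 pc.

159 pc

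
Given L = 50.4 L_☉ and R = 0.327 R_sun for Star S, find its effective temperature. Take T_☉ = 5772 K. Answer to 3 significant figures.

T/T_☉ = (L/L_☉)^(1/4) / (R/R_☉)^(1/2)
T = 5772 × (50.4)^(1/4) / √(0.327) = 5772 × 2.664 / 0.5718 = 2.689×10^4 K.

2.69×10^4 K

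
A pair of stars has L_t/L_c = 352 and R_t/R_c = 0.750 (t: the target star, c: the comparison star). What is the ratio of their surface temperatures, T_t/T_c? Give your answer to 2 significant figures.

5.0

L ∝ R²T⁴ gives T ∝ (L/R²)^(1/4), so
T_t/T_c = (352 / 0.750²)^(1/4) = (625.8)^(1/4) = 5.002.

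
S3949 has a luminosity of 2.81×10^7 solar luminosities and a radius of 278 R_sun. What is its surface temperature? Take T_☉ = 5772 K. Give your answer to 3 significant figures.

T/T_☉ = (L/L_☉)^(1/4) / (R/R_☉)^(1/2)
T = 5772 × (2.81×10^7)^(1/4) / √(278) = 5772 × 72.81 / 16.67 = 2.520×10^4 K.

2.52×10^4 K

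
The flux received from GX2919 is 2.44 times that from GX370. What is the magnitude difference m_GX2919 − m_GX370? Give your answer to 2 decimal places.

-0.97

m_GX2919 − m_GX370 = −2.5 log₁₀(F_GX2919/F_GX370) = −2.5 log₁₀(2.44) = −2.5 × (0.387) = -0.968.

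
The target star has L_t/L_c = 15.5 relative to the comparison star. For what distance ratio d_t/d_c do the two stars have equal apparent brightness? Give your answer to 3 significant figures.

Equal flux requires L_t/d_t² = L_c/d_c², so d_t/d_c = √(L_t/L_c)
= √(15.5) = 3.937.

3.94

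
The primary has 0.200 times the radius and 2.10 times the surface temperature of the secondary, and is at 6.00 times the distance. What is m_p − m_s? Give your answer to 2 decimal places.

L_p/L_s = (0.200)²(2.10)⁴ = 0.7779.
F_p/F_s = (L_p/L_s)/(d_p/d_s)² = 0.7779/36.00 = 0.02161.
m_p − m_s = −2.5 log₁₀(0.02161) = 4.16.

4.16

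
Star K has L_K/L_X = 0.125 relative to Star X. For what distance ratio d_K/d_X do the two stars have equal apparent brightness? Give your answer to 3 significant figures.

0.354

Equal flux requires L_K/d_K² = L_X/d_X², so d_K/d_X = √(L_K/L_X)
= √(0.125) = 0.3536.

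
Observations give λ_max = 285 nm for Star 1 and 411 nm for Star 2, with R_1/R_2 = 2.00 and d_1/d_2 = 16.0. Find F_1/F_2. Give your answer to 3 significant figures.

0.0676

Wien's law: T_1/T_2 = λ_2/λ_1 = 411/285 = 1.442.
L_1/L_2 = (R_1/R_2)²(T_1/T_2)⁴ = (2.00)²(1.442)⁴ = 17.30.
F_1/F_2 = (L_1/L_2)/(d_1/d_2)² = 17.30/(16.0)² = 0.06758.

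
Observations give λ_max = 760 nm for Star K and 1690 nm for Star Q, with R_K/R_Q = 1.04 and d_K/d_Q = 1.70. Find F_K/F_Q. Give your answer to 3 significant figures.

9.15

Wien's law: T_K/T_Q = λ_Q/λ_K = 1690/760 = 2.224.
L_K/L_Q = (R_K/R_Q)²(T_K/T_Q)⁴ = (1.04)²(2.224)⁴ = 26.45.
F_K/F_Q = (L_K/L_Q)/(d_K/d_Q)² = 26.45/(1.70)² = 9.151.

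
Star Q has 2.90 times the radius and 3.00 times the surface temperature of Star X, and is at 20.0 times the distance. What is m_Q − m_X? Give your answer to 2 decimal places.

-0.58

L_Q/L_X = (2.90)²(3.00)⁴ = 681.2.
F_Q/F_X = (L_Q/L_X)/(d_Q/d_X)² = 681.2/400.0 = 1.703.
m_Q − m_X = −2.5 log₁₀(1.703) = -0.58.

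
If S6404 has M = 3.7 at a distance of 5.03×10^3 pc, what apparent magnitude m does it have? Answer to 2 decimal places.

17.21

m = M + 5 log₁₀(d/10 pc) = 3.7 + 5 log₁₀(5.03×10^3/10)
  = 3.7 + 5 × 2.702 = 3.7 + 13.51 = 17.21.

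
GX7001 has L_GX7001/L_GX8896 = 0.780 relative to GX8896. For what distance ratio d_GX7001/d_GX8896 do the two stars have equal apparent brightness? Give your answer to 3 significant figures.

Equal flux requires L_GX7001/d_GX7001² = L_GX8896/d_GX8896², so d_GX7001/d_GX8896 = √(L_GX7001/L_GX8896)
= √(0.780) = 0.8832.

0.883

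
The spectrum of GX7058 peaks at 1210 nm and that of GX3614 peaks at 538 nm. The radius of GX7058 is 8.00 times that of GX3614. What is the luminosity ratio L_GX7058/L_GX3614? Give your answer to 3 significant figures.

2.50

Wien's law gives T ∝ 1/λ_max, so T_GX7058/T_GX3614 = λ_GX3614/λ_GX7058 = 538/1210 = 0.4446.
Then L ∝ R²T⁴ gives L_GX7058/L_GX3614 = (8.00)² × (0.4446)⁴ = 64.00 × 0.03908 = 2.501.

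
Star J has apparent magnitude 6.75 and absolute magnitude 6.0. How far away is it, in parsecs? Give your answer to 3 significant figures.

14.1 pc

m − M = 5 log₁₀(d/10 pc)
6.75 − (6.0) = 0.75 = 5 log₁₀(d/10)
d = 10 × 10^(0.75/5) = 10 × 10^0.150 = 14.13 pc.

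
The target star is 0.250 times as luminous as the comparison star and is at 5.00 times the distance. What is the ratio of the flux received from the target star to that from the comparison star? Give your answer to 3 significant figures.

F = L/(4πd²), so F_t/F_c = (L_t/L_c) / (d_t/d_c)²
= 0.250 / (5.00)² = 0.250 / 25.00 = 0.01000.

0.0100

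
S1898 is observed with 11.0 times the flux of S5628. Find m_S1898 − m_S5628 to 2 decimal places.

-2.60

m_S1898 − m_S5628 = −2.5 log₁₀(F_S1898/F_S5628) = −2.5 log₁₀(11.0) = −2.5 × (1.041) = -2.603.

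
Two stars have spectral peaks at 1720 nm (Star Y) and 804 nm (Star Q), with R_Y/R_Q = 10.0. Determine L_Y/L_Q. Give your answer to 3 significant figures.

4.77

Wien's law gives T ∝ 1/λ_max, so T_Y/T_Q = λ_Q/λ_Y = 804/1720 = 0.4674.
Then L ∝ R²T⁴ gives L_Y/L_Q = (10.0)² × (0.4674)⁴ = 100.0 × 0.04774 = 4.774.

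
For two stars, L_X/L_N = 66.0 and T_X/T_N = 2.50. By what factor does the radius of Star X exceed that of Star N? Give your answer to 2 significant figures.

1.3

L ∝ R²T⁴ gives R ∝ √L / T², so
R_X/R_N = √(66.0) / (2.50)² = 8.124 / 6.250 = 1.300.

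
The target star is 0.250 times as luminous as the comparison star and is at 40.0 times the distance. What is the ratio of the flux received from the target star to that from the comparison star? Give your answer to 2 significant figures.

1.6×10^-4

F = L/(4πd²), so F_t/F_c = (L_t/L_c) / (d_t/d_c)²
= 0.250 / (40.0)² = 0.250 / 1600 = 1.563×10^-4.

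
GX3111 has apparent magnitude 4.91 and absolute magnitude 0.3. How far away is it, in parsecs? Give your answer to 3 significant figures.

m − M = 5 log₁₀(d/10 pc)
4.91 − (0.3) = 4.61 = 5 log₁₀(d/10)
d = 10 × 10^(4.61/5) = 10 × 10^0.922 = 83.56 pc.

83.6 pc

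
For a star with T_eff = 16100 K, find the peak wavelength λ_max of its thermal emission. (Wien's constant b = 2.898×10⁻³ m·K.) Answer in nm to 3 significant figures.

180 nm

λ_max = b/T = 2.898×10⁻³ / 16100 = 1.80×10^-7 m = 180.0 nm.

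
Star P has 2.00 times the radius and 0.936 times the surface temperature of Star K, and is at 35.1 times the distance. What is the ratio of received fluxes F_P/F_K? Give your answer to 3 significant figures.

L_P/L_K = (R_P/R_K)²(T_P/T_K)⁴ = (2.00)² × (0.936)⁴ = 3.070.
F_P/F_K = (L_P/L_K)/(d_P/d_K)² = 3.070 / (35.1)² = 0.002492.

0.00249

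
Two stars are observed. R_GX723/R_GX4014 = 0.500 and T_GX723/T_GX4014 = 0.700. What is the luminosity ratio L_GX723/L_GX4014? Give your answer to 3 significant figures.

0.0600

From the Stefan–Boltzmann law, L ∝ R²T⁴, so
L_GX723/L_GX4014 = (R_GX723/R_GX4014)² (T_GX723/T_GX4014)⁴ = (0.500)² × (0.700)⁴ = 0.2500 × 0.2401 = 0.06002.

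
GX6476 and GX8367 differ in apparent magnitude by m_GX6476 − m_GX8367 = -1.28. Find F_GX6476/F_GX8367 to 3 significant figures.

F_GX6476/F_GX8367 = 10^(−(m_GX6476 − m_GX8367)/2.5) = 10^(1.28/2.5) = 10^0.512 = 3.251.

3.25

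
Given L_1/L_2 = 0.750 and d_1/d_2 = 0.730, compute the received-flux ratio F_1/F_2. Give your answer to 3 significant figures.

1.41

F = L/(4πd²), so F_1/F_2 = (L_1/L_2) / (d_1/d_2)²
= 0.750 / (0.730)² = 0.750 / 0.5329 = 1.407.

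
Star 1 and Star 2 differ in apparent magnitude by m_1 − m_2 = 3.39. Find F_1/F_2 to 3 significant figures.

0.0441

F_1/F_2 = 10^(−(m_1 − m_2)/2.5) = 10^(-3.39/2.5) = 10^-1.356 = 0.04406.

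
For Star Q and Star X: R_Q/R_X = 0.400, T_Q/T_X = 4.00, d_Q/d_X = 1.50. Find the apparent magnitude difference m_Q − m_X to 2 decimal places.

-3.15

L_Q/L_X = (0.400)²(4.00)⁴ = 40.96.
F_Q/F_X = (L_Q/L_X)/(d_Q/d_X)² = 40.96/2.250 = 18.20.
m_Q − m_X = −2.5 log₁₀(18.20) = -3.15.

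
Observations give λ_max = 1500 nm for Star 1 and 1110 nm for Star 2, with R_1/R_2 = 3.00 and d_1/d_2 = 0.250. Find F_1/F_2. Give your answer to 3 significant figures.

Wien's law: T_1/T_2 = λ_2/λ_1 = 1110/1500 = 0.7400.
L_1/L_2 = (R_1/R_2)²(T_1/T_2)⁴ = (3.00)²(0.7400)⁴ = 2.699.
F_1/F_2 = (L_1/L_2)/(d_1/d_2)² = 2.699/(0.250)² = 43.18.

43.2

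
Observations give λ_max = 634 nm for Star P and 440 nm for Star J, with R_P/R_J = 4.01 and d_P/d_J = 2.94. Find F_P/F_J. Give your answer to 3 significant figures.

0.432

Wien's law: T_P/T_J = λ_J/λ_P = 440/634 = 0.6940.
L_P/L_J = (R_P/R_J)²(T_P/T_J)⁴ = (4.01)²(0.6940)⁴ = 3.730.
F_P/F_J = (L_P/L_J)/(d_P/d_J)² = 3.730/(2.94)² = 0.4316.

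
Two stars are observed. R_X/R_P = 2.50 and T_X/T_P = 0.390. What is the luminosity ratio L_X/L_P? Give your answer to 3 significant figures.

0.145

From the Stefan–Boltzmann law, L ∝ R²T⁴, so
L_X/L_P = (R_X/R_P)² (T_X/T_P)⁴ = (2.50)² × (0.390)⁴ = 6.250 × 0.02313 = 0.1446.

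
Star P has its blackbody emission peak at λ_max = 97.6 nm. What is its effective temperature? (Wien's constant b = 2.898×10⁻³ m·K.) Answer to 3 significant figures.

2.97×10^4 K

T = b/λ_max = 2.898×10⁻³ / (97.6×10⁻⁹) = 2.969×10^4 K.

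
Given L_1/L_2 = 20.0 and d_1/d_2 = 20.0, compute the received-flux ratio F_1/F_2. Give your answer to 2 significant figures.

F = L/(4πd²), so F_1/F_2 = (L_1/L_2) / (d_1/d_2)²
= 20.0 / (20.0)² = 20.0 / 400.0 = 0.05000.

0.050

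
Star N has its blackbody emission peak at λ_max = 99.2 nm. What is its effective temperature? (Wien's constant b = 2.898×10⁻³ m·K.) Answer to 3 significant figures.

T = b/λ_max = 2.898×10⁻³ / (99.2×10⁻⁹) = 2.921×10^4 K.

2.92×10^4 K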